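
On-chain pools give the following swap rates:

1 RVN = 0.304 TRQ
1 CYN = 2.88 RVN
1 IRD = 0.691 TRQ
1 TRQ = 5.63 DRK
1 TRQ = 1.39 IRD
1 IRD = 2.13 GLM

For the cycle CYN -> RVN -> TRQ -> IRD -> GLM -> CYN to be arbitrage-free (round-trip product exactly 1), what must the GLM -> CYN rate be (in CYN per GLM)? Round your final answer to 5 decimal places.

0.38578

Known legs of the cycle: 2.88 × 0.304 × 1.39 × 2.13 = 2.592152064
For no arbitrage the full-cycle product must be 1, so the missing rate is 1 / 2.592152064 ≈ 0.3857798.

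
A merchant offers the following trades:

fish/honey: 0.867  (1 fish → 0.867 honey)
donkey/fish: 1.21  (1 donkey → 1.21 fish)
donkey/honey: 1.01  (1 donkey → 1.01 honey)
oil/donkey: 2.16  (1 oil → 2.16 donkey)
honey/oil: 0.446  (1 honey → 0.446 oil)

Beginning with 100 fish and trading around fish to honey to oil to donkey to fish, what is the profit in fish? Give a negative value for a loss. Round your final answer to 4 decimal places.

100 fish × 0.867 = 86.7 honey
86.7 honey × 0.446 = 38.6682 oil
38.6682 oil × 2.16 = 83.523312 donkey
83.523312 donkey × 1.21 = 101.06320752 fish
Net change: 101.06320752 − 100 = 1.06320752 fish

1.0632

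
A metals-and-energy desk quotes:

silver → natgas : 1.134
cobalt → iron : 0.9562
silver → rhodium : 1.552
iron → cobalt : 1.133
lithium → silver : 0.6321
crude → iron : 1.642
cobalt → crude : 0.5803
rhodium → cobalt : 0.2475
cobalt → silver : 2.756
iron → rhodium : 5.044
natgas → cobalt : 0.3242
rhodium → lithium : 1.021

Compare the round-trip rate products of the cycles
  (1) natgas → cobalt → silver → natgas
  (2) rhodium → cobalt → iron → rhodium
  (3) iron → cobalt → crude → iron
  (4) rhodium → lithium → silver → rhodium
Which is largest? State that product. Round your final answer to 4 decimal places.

(1) 0.3242 × 2.756 × 1.134 = 1.01322
(2) 0.2475 × 0.9562 × 5.044 = 1.19371
(3) 1.133 × 0.5803 × 1.642 = 1.07958
(4) 1.021 × 0.6321 × 1.552 = 1.00162
Highest is cycle (2) at 1.1937 (>1, arbitrage).

1.1937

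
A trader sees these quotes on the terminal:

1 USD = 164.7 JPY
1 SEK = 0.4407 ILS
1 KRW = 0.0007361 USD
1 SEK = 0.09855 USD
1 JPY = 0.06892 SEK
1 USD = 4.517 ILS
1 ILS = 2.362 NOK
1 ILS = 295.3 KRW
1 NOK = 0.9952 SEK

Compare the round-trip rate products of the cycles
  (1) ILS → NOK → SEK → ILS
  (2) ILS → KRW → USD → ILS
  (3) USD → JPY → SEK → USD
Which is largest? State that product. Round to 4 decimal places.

1.1187

(1) 2.362 × 0.9952 × 0.4407 = 1.03594
(2) 295.3 × 0.0007361 × 4.517 = 0.98186
(3) 164.7 × 0.06892 × 0.09855 = 1.11865
Highest is cycle (3) at 1.1187 (>1, arbitrage).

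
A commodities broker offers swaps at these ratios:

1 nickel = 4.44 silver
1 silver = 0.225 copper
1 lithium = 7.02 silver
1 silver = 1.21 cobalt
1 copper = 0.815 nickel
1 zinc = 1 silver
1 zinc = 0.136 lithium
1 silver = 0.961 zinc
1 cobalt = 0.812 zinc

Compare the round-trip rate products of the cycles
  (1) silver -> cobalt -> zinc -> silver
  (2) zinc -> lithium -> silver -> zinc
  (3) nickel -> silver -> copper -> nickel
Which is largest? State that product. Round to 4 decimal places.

(1) 1.21 × 0.812 × 1 = 0.98252
(2) 0.136 × 7.02 × 0.961 = 0.91749
(3) 4.44 × 0.225 × 0.815 = 0.81419
Highest is cycle (1) at 0.9825 (≤1, no arbitrage).

0.9825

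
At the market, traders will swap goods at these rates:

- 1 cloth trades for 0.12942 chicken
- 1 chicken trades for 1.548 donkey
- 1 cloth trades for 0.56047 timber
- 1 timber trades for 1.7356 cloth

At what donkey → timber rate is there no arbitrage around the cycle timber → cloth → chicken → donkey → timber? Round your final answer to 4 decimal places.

2.8759

Known legs of the cycle: 1.7356 × 0.12942 × 1.548 = 0.347713852896
For no arbitrage the full-cycle product must be 1, so the missing rate is 1 / 0.347713852896 ≈ 2.875928.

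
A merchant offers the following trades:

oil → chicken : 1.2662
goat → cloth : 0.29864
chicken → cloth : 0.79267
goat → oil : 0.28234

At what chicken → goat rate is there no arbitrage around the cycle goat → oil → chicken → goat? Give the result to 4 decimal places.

2.7972

Known legs of the cycle: 0.28234 × 1.2662 = 0.357498908
For no arbitrage the full-cycle product must be 1, so the missing rate is 1 / 0.357498908 ≈ 2.797211.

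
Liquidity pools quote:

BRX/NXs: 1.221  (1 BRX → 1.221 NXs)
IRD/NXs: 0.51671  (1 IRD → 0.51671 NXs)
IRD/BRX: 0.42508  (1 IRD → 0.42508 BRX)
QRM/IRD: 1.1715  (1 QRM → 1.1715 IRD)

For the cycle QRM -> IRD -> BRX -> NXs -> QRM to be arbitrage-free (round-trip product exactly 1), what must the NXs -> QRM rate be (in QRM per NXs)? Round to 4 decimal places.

1.6446

Known legs of the cycle: 1.1715 × 0.42508 × 1.221 = 0.60803506962
For no arbitrage the full-cycle product must be 1, so the missing rate is 1 / 0.60803506962 ≈ 1.644642.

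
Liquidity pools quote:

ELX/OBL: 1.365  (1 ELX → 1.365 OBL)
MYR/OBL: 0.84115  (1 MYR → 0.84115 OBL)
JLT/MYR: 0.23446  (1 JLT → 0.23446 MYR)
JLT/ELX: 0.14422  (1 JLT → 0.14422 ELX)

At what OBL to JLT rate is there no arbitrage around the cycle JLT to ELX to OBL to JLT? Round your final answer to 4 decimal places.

Known legs of the cycle: 0.14422 × 1.365 = 0.1968603
For no arbitrage the full-cycle product must be 1, so the missing rate is 1 / 0.1968603 ≈ 5.079744.

5.0797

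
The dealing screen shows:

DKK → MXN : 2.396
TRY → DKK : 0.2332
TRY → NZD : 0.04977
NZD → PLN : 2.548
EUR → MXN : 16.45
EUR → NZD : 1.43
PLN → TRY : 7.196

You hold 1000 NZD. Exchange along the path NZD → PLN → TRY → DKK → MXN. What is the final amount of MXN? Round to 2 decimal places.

10244.86

1000 NZD × 2.548 = 2548 PLN
2548 PLN × 7.196 = 18335.408 TRY
18335.408 TRY × 0.2332 = 4275.8171456 DKK
4275.8171456 DKK × 2.396 = 10244.8578808576 MXN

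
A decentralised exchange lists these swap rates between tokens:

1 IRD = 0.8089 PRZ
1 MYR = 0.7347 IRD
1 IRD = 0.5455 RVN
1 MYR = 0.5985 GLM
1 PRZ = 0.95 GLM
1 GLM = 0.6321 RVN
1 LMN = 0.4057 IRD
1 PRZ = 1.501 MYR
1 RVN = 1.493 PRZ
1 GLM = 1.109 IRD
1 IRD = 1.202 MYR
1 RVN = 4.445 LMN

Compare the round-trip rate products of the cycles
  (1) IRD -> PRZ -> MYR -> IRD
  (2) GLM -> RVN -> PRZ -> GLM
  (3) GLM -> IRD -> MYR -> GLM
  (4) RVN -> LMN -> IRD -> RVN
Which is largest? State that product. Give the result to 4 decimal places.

(1) 0.8089 × 1.501 × 0.7347 = 0.89204
(2) 0.6321 × 1.493 × 0.95 = 0.89654
(3) 1.109 × 1.202 × 0.5985 = 0.79781
(4) 4.445 × 0.4057 × 0.5455 = 0.98372
Highest is cycle (4) at 0.9837 (≤1, no arbitrage).

0.9837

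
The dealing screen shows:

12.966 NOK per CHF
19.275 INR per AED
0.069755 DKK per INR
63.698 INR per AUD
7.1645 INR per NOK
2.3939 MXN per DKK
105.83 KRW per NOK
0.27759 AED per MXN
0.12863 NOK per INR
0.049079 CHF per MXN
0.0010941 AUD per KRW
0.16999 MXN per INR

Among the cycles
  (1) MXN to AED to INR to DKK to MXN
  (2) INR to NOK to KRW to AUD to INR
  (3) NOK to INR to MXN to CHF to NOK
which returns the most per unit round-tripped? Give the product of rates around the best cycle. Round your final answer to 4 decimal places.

0.9487

(1) 0.27759 × 19.275 × 0.069755 × 2.3939 = 0.89347
(2) 0.12863 × 105.83 × 0.0010941 × 63.698 = 0.94871
(3) 7.1645 × 0.16999 × 0.049079 × 12.966 = 0.77502
Highest is cycle (2) at 0.9487 (≤1, no arbitrage).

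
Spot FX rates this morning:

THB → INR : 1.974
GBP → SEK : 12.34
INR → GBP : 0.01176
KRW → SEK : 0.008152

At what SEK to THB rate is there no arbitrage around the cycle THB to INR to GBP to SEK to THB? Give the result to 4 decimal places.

Known legs of the cycle: 1.974 × 0.01176 × 12.34 = 0.2864637216
For no arbitrage the full-cycle product must be 1, so the missing rate is 1 / 0.2864637216 ≈ 3.490843.

3.4908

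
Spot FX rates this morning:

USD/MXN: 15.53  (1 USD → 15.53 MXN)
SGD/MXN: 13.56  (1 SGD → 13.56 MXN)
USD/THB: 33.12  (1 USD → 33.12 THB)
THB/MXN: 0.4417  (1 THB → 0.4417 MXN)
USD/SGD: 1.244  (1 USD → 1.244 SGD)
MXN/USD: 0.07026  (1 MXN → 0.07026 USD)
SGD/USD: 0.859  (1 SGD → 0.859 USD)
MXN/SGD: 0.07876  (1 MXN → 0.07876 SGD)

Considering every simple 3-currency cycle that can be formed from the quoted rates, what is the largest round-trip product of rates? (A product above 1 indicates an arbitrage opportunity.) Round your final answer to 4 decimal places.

1.1852

MXN→USD→SGD→MXN: 0.07026 × 1.244 × 13.56 = 1.18519
MXN→SGD→USD→MXN: 0.07876 × 0.859 × 15.53 = 1.05068
MXN→USD→THB→MXN: 0.07026 × 33.12 × 0.4417 = 1.02784
Maximum is MXN→USD→SGD→MXN at 1.1852; arbitrage exists.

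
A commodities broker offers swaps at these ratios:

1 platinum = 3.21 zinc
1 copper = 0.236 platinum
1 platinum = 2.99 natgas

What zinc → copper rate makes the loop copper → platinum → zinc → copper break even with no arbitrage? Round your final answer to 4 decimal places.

1.3200

Known legs of the cycle: 0.236 × 3.21 = 0.75756
For no arbitrage the full-cycle product must be 1, so the missing rate is 1 / 0.75756 ≈ 1.320027.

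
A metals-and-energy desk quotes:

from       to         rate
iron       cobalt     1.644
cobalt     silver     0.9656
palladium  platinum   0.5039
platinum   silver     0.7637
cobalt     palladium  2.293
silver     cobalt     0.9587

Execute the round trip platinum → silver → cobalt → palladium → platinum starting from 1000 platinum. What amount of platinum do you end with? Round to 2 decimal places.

845.97

1000 platinum × 0.7637 = 763.7 silver
763.7 silver × 0.9587 = 732.15919 cobalt
732.15919 cobalt × 2.293 = 1678.84102267 palladium
1678.84102267 palladium × 0.5039 = 845.967991323413 platinum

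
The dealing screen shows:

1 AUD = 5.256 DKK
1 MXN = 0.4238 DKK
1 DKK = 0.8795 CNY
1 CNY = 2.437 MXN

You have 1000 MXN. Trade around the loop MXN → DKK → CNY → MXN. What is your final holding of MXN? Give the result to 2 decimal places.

908.35

1000 MXN × 0.4238 = 423.8 DKK
423.8 DKK × 0.8795 = 372.7321 CNY
372.7321 CNY × 2.437 = 908.3481277 MXN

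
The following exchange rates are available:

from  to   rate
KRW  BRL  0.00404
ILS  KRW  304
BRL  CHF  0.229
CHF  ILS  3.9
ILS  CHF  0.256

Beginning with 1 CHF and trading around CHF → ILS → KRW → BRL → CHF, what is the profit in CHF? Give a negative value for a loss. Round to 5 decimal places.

0.09687

1 CHF × 3.9 = 3.9 ILS
3.9 ILS × 304 = 1185.6 KRW
1185.6 KRW × 0.00404 = 4.789824 BRL
4.789824 BRL × 0.229 = 1.096869696 CHF
Net change: 1.096869696 − 1 = 0.096869696 CHF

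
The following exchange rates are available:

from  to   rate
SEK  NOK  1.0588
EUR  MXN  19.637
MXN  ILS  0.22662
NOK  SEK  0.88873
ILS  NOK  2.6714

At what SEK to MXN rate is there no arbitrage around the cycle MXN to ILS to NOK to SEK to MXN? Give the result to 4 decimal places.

1.8586

Known legs of the cycle: 0.22662 × 2.6714 × 0.88873 = 0.53803062583164
For no arbitrage the full-cycle product must be 1, so the missing rate is 1 / 0.53803062583164 ≈ 1.858630.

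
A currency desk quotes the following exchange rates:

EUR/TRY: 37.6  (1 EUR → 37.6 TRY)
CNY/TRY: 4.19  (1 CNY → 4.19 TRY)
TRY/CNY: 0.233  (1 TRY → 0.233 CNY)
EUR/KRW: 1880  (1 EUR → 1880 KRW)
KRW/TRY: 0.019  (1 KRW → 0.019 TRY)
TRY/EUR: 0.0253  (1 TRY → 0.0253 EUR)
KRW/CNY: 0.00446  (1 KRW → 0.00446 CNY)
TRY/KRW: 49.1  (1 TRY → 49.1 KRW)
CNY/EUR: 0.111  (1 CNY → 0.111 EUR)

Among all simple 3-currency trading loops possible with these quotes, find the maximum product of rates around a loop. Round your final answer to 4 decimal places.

TRY→CNY→EUR→TRY: 0.233 × 0.111 × 37.6 = 0.97245
KRW→CNY→EUR→KRW: 0.00446 × 0.111 × 1880 = 0.93071
KRW→CNY→TRY→KRW: 0.00446 × 4.19 × 49.1 = 0.91755
KRW→TRY→EUR→KRW: 0.019 × 0.0253 × 1880 = 0.90372
Maximum is TRY→CNY→EUR→TRY at 0.9724; no arbitrage — every cycle loses value.

0.9724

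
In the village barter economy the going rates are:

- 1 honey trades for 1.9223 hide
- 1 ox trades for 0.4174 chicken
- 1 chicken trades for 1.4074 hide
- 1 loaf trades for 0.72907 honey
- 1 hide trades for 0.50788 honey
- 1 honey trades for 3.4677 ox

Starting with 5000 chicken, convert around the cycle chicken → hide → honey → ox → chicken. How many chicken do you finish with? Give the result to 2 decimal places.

5173.00

5000 chicken × 1.4074 = 7037 hide
7037 hide × 0.50788 = 3573.95156 honey
3573.95156 honey × 3.4677 = 12393.391824612 ox
12393.391824612 ox × 0.4174 = 5173.0017475930488 chicken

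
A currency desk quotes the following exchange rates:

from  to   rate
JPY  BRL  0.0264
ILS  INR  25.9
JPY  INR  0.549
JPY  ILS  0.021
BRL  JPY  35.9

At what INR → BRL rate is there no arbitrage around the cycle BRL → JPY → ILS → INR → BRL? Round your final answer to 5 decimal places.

Known legs of the cycle: 35.9 × 0.021 × 25.9 = 19.52601
For no arbitrage the full-cycle product must be 1, so the missing rate is 1 / 19.52601 ≈ 0.0512137.

0.05121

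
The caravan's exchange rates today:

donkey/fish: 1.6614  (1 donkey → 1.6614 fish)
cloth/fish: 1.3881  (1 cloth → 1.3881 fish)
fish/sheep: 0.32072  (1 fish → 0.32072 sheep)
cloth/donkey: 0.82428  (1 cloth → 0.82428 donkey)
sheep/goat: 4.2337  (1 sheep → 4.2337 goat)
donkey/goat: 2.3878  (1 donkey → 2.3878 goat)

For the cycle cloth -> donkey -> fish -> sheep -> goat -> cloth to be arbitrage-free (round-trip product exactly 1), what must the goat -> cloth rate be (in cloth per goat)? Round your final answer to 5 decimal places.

Known legs of the cycle: 0.82428 × 1.6614 × 0.32072 × 4.2337 = 1.859495331996065088
For no arbitrage the full-cycle product must be 1, so the missing rate is 1 / 1.859495331996065088 ≈ 0.5377803.

0.53778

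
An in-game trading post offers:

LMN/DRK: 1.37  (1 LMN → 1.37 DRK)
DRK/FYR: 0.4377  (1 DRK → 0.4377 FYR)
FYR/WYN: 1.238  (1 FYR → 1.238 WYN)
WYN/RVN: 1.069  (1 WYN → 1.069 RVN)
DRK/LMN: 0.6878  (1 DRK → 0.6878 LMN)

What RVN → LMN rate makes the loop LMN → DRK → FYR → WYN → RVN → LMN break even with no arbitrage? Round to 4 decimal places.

1.2601

Known legs of the cycle: 1.37 × 0.4377 × 1.238 × 1.069 = 0.793588678878
For no arbitrage the full-cycle product must be 1, so the missing rate is 1 / 0.793588678878 ≈ 1.260099.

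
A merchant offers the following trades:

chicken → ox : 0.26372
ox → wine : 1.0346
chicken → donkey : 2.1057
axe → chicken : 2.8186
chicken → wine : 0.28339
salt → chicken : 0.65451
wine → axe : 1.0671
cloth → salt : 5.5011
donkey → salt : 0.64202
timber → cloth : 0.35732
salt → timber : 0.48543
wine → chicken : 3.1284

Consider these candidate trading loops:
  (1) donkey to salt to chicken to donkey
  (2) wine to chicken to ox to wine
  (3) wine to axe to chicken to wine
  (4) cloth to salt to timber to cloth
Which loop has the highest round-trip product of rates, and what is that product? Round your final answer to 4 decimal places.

0.9542

(1) 0.64202 × 0.65451 × 2.1057 = 0.88483
(2) 3.1284 × 0.26372 × 1.0346 = 0.85357
(3) 1.0671 × 2.8186 × 0.28339 = 0.85236
(4) 5.5011 × 0.48543 × 0.35732 = 0.95419
Highest is cycle (4) at 0.9542 (≤1, no arbitrage).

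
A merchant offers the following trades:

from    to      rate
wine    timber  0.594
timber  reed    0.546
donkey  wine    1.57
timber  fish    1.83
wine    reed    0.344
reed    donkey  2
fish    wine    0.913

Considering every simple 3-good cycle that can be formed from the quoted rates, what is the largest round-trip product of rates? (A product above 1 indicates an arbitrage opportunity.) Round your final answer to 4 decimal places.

1.0802

donkey→wine→reed→donkey: 1.57 × 0.344 × 2 = 1.08016
timber→fish→wine→timber: 1.83 × 0.913 × 0.594 = 0.99245
Maximum is donkey→wine→reed→donkey at 1.0802; arbitrage exists.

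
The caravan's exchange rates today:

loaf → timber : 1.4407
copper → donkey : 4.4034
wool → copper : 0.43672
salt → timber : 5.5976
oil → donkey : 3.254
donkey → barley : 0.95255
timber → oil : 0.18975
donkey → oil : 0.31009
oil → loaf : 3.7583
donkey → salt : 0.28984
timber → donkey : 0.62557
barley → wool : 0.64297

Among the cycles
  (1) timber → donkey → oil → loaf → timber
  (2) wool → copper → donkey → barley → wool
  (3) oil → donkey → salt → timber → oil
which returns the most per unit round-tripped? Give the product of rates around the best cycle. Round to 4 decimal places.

(1) 0.62557 × 0.31009 × 3.7583 × 1.4407 = 1.05034
(2) 0.43672 × 4.4034 × 0.95255 × 0.64297 = 1.17780
(3) 3.254 × 0.28984 × 5.5976 × 0.18975 = 1.00175
Highest is cycle (2) at 1.1778 (>1, arbitrage).

1.1778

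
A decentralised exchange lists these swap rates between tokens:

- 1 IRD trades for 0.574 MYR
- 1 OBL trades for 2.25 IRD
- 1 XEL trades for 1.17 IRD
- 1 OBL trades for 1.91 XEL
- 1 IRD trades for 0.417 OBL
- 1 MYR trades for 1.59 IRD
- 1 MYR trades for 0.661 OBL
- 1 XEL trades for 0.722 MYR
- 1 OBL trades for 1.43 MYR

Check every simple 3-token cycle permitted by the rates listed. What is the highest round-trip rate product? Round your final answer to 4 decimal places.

0.9481

MYR→IRD→OBL→MYR: 1.59 × 0.417 × 1.43 = 0.94813
IRD→OBL→XEL→IRD: 0.417 × 1.91 × 1.17 = 0.93187
MYR→OBL→XEL→MYR: 0.661 × 1.91 × 0.722 = 0.91153
MYR→OBL→IRD→MYR: 0.661 × 2.25 × 0.574 = 0.85368
Maximum is MYR→IRD→OBL→MYR at 0.9481; no arbitrage — every cycle loses value.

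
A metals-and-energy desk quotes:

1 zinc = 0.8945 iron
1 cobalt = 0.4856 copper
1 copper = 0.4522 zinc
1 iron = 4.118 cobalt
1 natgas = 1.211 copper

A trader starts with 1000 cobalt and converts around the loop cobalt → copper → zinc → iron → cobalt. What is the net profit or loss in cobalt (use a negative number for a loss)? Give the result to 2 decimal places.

1000 cobalt × 0.4856 = 485.6 copper
485.6 copper × 0.4522 = 219.58832 zinc
219.58832 zinc × 0.8945 = 196.42175224 iron
196.42175224 iron × 4.118 = 808.86477572432 cobalt
Net change: 808.86477572432 − 1000 = -191.13522427568 cobalt

-191.14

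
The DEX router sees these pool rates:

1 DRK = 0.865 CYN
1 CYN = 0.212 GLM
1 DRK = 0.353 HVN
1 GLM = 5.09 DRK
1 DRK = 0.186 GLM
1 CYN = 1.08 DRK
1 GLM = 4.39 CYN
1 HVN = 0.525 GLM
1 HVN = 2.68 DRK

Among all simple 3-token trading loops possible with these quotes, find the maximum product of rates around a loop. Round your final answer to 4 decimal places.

0.9433

GLM→DRK→HVN→GLM: 5.09 × 0.353 × 0.525 = 0.94330
CYN→GLM→DRK→CYN: 0.212 × 5.09 × 0.865 = 0.93340
CYN→DRK→GLM→CYN: 1.08 × 0.186 × 4.39 = 0.88186
Maximum is GLM→DRK→HVN→GLM at 0.9433; no arbitrage — every cycle loses value.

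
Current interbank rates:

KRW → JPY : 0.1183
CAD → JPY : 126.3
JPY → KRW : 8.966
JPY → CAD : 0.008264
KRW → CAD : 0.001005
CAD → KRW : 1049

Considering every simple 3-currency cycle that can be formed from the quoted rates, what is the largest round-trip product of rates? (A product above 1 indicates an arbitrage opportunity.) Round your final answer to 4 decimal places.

JPY→KRW→CAD→JPY: 8.966 × 0.001005 × 126.3 = 1.13807
JPY→CAD→KRW→JPY: 0.008264 × 1049 × 0.1183 = 1.02554
Maximum is JPY→KRW→CAD→JPY at 1.1381; arbitrage exists.

1.1381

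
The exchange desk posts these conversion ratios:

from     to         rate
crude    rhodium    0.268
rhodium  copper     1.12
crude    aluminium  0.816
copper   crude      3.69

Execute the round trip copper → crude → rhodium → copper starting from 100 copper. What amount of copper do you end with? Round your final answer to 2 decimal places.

110.76

100 copper × 3.69 = 369 crude
369 crude × 0.268 = 98.892 rhodium
98.892 rhodium × 1.12 = 110.75904 copper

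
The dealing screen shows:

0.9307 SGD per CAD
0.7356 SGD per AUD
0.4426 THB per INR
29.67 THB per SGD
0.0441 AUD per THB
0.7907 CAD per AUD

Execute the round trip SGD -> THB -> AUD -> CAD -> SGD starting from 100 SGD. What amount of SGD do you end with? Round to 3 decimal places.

96.289

100 SGD × 29.67 = 2967 THB
2967 THB × 0.0441 = 130.8447 AUD
130.8447 AUD × 0.7907 = 103.45890429 CAD
103.45890429 CAD × 0.9307 = 96.289202222703 SGD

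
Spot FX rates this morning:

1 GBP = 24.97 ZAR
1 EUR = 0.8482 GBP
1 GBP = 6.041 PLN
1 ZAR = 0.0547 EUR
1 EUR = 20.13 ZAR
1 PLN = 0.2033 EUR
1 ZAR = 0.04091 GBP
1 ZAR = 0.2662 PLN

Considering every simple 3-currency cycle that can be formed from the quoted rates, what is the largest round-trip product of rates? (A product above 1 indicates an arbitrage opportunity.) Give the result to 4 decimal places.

1.1585

ZAR→EUR→GBP→ZAR: 0.0547 × 0.8482 × 24.97 = 1.15852
ZAR→PLN→EUR→ZAR: 0.2662 × 0.2033 × 20.13 = 1.08940
PLN→EUR→GBP→PLN: 0.2033 × 0.8482 × 6.041 = 1.04170
Maximum is ZAR→EUR→GBP→ZAR at 1.1585; arbitrage exists.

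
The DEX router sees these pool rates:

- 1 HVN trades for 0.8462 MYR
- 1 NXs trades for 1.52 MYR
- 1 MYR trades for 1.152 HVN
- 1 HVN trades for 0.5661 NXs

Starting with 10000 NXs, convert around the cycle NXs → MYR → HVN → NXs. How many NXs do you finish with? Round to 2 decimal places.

9912.64

10000 NXs × 1.52 = 15200 MYR
15200 MYR × 1.152 = 17510.4 HVN
17510.4 HVN × 0.5661 = 9912.63744 NXs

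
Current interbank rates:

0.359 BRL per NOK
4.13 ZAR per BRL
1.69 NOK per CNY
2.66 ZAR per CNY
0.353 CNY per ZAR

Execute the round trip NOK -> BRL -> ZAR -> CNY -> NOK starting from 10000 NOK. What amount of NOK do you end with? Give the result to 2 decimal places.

10000 NOK × 0.359 = 3590 BRL
3590 BRL × 4.13 = 14826.7 ZAR
14826.7 ZAR × 0.353 = 5233.8251 CNY
5233.8251 CNY × 1.69 = 8845.164419 NOK

8845.16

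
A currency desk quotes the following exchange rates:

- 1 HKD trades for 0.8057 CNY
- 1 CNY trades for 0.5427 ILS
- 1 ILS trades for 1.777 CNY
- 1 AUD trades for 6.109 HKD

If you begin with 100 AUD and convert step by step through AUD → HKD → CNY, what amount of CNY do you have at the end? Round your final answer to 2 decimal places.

492.20

100 AUD × 6.109 = 610.9 HKD
610.9 HKD × 0.8057 = 492.20213 CNY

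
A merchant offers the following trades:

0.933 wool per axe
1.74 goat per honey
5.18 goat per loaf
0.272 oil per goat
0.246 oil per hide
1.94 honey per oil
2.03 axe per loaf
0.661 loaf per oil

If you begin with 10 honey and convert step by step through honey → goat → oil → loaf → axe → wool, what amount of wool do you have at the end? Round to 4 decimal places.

5.9251

10 honey × 1.74 = 17.4 goat
17.4 goat × 0.272 = 4.7328 oil
4.7328 oil × 0.661 = 3.1283808 loaf
3.1283808 loaf × 2.03 = 6.350613024 axe
6.350613024 axe × 0.933 = 5.925121951392 wool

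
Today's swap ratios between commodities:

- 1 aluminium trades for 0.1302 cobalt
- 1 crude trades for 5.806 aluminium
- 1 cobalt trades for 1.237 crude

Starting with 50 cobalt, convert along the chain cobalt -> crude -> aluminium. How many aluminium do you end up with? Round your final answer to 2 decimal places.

359.10

50 cobalt × 1.237 = 61.85 crude
61.85 crude × 5.806 = 359.1011 aluminium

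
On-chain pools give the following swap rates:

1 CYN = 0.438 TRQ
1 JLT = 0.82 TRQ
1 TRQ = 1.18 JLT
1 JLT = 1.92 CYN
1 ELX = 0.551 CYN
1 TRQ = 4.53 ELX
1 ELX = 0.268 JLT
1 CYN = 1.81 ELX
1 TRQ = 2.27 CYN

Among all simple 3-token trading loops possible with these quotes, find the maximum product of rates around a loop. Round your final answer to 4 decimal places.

1.0933

CYN→TRQ→ELX→CYN: 0.438 × 4.53 × 0.551 = 1.09326
JLT→TRQ→ELX→JLT: 0.82 × 4.53 × 0.268 = 0.99551
JLT→CYN→TRQ→JLT: 1.92 × 0.438 × 1.18 = 0.99233
JLT→CYN→ELX→JLT: 1.92 × 1.81 × 0.268 = 0.93135
Maximum is CYN→TRQ→ELX→CYN at 1.0933; arbitrage exists.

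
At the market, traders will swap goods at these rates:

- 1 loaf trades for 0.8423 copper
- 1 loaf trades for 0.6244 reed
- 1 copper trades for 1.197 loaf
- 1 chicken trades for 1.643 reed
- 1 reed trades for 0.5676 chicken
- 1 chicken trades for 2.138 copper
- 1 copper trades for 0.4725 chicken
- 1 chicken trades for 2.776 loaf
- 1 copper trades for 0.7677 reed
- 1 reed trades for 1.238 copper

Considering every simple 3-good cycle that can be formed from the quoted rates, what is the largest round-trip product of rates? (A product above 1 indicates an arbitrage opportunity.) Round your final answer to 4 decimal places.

1.1048

copper→chicken→loaf→copper: 0.4725 × 2.776 × 0.8423 = 1.10481
reed→chicken→loaf→reed: 0.5676 × 2.776 × 0.6244 = 0.98384
reed→copper→chicken→reed: 1.238 × 0.4725 × 1.643 = 0.96108
reed→chicken→copper→reed: 0.5676 × 2.138 × 0.7677 = 0.93163
reed→copper→loaf→reed: 1.238 × 1.197 × 0.6244 = 0.92529
Maximum is copper→chicken→loaf→copper at 1.1048; arbitrage exists.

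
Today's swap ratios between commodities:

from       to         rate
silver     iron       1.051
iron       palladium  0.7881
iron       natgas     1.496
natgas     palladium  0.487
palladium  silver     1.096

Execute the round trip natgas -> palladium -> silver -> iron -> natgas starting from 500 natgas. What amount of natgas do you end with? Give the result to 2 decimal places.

419.61

500 natgas × 0.487 = 243.5 palladium
243.5 palladium × 1.096 = 266.876 silver
266.876 silver × 1.051 = 280.486676 iron
280.486676 iron × 1.496 = 419.608067296 natgas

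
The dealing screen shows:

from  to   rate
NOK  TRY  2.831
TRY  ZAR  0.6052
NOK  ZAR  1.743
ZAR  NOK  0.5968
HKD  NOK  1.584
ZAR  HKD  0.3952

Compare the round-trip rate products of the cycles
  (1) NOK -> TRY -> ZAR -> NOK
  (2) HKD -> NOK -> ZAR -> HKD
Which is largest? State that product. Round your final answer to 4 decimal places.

1.0911

(1) 2.831 × 0.6052 × 0.5968 = 1.02251
(2) 1.584 × 1.743 × 0.3952 = 1.09111
Highest is cycle (2) at 1.0911 (>1, arbitrage).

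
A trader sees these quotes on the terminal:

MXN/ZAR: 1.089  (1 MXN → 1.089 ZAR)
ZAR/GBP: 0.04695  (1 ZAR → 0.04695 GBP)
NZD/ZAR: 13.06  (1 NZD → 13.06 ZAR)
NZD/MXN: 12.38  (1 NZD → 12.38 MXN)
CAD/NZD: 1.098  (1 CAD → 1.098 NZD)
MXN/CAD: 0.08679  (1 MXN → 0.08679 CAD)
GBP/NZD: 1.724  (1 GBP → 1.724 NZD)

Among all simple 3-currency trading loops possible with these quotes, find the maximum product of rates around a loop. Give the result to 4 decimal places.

CAD→NZD→MXN→CAD: 1.098 × 12.38 × 0.08679 = 1.17976
NZD→ZAR→GBP→NZD: 13.06 × 0.04695 × 1.724 = 1.05710
Maximum is CAD→NZD→MXN→CAD at 1.1798; arbitrage exists.

1.1798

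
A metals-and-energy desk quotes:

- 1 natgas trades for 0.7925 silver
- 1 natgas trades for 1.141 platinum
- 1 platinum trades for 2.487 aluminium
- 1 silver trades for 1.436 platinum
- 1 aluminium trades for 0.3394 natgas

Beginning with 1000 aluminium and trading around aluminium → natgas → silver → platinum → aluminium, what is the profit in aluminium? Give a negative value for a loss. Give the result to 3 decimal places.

-39.403

1000 aluminium × 0.3394 = 339.4 natgas
339.4 natgas × 0.7925 = 268.9745 silver
268.9745 silver × 1.436 = 386.247382 platinum
386.247382 platinum × 2.487 = 960.597239034 aluminium
Net change: 960.597239034 − 1000 = -39.402760966 aluminium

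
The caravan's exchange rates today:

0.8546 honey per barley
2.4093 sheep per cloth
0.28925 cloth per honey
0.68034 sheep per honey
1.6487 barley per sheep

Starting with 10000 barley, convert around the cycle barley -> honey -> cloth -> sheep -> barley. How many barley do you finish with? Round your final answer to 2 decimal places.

9819.03

10000 barley × 0.8546 = 8546 honey
8546 honey × 0.28925 = 2471.9305 cloth
2471.9305 cloth × 2.4093 = 5955.62215365 sheep
5955.62215365 sheep × 1.6487 = 9819.034244722755 barley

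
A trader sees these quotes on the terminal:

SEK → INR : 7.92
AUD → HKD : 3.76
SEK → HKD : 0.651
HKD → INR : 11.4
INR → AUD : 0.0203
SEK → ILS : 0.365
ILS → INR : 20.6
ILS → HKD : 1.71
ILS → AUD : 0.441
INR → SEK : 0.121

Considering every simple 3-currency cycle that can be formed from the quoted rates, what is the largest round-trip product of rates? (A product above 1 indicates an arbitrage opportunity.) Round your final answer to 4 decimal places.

0.9098

INR→SEK→ILS→INR: 0.121 × 0.365 × 20.6 = 0.90980
INR→SEK→HKD→INR: 0.121 × 0.651 × 11.4 = 0.89799
INR→AUD→HKD→INR: 0.0203 × 3.76 × 11.4 = 0.87014
Maximum is INR→SEK→ILS→INR at 0.9098; no arbitrage — every cycle loses value.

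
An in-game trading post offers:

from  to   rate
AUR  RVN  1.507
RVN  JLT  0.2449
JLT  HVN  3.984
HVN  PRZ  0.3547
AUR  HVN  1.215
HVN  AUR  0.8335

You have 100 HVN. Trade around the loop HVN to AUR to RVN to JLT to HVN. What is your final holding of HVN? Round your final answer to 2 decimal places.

122.55

100 HVN × 0.8335 = 83.35 AUR
83.35 AUR × 1.507 = 125.60845 RVN
125.60845 RVN × 0.2449 = 30.761509405 JLT
30.761509405 JLT × 3.984 = 122.55385346952 HVN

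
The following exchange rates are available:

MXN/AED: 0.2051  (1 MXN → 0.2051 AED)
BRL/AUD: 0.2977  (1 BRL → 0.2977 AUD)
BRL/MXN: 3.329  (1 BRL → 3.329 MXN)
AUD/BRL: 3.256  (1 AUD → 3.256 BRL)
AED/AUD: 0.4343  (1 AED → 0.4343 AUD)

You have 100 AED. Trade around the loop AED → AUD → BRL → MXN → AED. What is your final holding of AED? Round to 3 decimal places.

100 AED × 0.4343 = 43.43 AUD
43.43 AUD × 3.256 = 141.40808 BRL
141.40808 BRL × 3.329 = 470.74749832 MXN
470.74749832 MXN × 0.2051 = 96.550311905432 AED

96.550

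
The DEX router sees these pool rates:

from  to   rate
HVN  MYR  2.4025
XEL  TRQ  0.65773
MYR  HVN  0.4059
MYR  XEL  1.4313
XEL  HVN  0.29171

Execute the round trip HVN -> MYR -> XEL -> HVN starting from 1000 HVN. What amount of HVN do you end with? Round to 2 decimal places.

1000 HVN × 2.4025 = 2402.5 MYR
2402.5 MYR × 1.4313 = 3438.69825 XEL
3438.69825 XEL × 0.29171 = 1003.1026665075 HVN

1003.10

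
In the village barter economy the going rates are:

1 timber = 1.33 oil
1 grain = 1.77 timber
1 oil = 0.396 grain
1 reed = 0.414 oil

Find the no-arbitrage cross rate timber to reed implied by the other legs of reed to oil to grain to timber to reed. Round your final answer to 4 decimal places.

Known legs of the cycle: 0.414 × 0.396 × 1.77 = 0.29018088
For no arbitrage the full-cycle product must be 1, so the missing rate is 1 / 0.29018088 ≈ 3.446126.

3.4461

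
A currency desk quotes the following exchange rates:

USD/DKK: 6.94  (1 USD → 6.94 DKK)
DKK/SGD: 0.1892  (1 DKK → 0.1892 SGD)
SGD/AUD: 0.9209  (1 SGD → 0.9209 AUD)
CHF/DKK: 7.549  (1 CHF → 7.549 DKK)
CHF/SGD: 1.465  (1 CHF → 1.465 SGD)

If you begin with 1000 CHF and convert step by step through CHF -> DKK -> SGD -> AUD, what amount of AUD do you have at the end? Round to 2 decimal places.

1000 CHF × 7.549 = 7549 DKK
7549 DKK × 0.1892 = 1428.2708 SGD
1428.2708 SGD × 0.9209 = 1315.29457972 AUD

1315.29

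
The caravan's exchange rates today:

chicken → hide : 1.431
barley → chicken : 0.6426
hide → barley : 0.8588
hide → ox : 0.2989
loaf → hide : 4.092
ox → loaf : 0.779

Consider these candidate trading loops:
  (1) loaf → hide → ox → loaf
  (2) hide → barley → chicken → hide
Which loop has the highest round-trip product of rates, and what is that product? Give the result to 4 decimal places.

0.9528

(1) 4.092 × 0.2989 × 0.779 = 0.95279
(2) 0.8588 × 0.6426 × 1.431 = 0.78972
Highest is cycle (1) at 0.9528 (≤1, no arbitrage).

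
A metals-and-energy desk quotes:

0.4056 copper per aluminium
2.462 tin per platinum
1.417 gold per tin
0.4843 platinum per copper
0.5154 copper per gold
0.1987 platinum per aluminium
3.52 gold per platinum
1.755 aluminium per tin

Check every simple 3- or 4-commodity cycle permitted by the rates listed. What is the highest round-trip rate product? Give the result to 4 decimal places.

copper→platinum→gold→copper: 0.4843 × 3.52 × 0.5154 = 0.87862
copper→platinum→tin→gold→copper: 0.4843 × 2.462 × 1.417 × 0.5154 = 0.87080
tin→aluminium→platinum→tin: 1.755 × 0.1987 × 2.462 = 0.85854
copper→platinum→tin→aluminium→copper: 0.4843 × 2.462 × 1.755 × 0.4056 = 0.84875
Maximum is copper→platinum→gold→copper at 0.8786; no arbitrage — every cycle loses value.

0.8786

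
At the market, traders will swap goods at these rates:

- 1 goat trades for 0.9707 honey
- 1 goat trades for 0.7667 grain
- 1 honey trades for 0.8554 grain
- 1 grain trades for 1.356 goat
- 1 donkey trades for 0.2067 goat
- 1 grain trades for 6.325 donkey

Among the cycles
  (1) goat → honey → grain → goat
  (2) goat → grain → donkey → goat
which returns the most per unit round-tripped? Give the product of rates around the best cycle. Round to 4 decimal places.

1.1259

(1) 0.9707 × 0.8554 × 1.356 = 1.12594
(2) 0.7667 × 6.325 × 0.2067 = 1.00237
Highest is cycle (1) at 1.1259 (>1, arbitrage).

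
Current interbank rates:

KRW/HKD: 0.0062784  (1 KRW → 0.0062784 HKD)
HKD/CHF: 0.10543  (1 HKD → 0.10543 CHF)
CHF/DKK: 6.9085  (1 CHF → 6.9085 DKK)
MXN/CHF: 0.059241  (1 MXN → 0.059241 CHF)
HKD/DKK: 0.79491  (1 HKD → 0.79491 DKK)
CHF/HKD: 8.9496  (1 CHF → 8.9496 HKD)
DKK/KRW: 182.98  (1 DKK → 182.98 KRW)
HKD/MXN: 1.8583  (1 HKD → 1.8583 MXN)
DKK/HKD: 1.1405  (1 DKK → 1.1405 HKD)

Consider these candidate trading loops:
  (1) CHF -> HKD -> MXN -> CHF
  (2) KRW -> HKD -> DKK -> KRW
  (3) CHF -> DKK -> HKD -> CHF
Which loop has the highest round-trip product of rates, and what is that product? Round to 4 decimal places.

(1) 8.9496 × 1.8583 × 0.059241 = 0.98524
(2) 0.0062784 × 0.79491 × 182.98 = 0.91321
(3) 6.9085 × 1.1405 × 0.10543 = 0.83070
Highest is cycle (1) at 0.9852 (≤1, no arbitrage).

0.9852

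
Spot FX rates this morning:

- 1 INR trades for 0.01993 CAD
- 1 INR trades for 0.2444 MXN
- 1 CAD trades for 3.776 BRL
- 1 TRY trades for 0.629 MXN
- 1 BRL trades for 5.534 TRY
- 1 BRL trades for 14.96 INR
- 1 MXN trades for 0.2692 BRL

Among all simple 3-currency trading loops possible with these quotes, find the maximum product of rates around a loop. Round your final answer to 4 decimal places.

INR→CAD→BRL→INR: 0.01993 × 3.776 × 14.96 = 1.12582
INR→MXN→BRL→INR: 0.2444 × 0.2692 × 14.96 = 0.98426
TRY→MXN→BRL→TRY: 0.629 × 0.2692 × 5.534 = 0.93705
Maximum is INR→CAD→BRL→INR at 1.1258; arbitrage exists.

1.1258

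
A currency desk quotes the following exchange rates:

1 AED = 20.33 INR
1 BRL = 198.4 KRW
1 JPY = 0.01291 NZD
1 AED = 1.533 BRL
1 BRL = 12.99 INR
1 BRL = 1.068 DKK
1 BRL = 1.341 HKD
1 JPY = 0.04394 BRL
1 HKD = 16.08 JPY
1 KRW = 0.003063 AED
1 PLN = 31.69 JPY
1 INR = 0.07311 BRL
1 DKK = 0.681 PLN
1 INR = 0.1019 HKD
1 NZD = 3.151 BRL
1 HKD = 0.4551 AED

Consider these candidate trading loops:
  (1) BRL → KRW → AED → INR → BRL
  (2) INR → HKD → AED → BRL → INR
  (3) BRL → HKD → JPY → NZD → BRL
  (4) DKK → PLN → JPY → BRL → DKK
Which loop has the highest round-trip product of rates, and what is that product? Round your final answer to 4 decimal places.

(1) 198.4 × 0.003063 × 20.33 × 0.07311 = 0.90324
(2) 0.1019 × 0.4551 × 1.533 × 12.99 = 0.92349
(3) 1.341 × 16.08 × 0.01291 × 3.151 = 0.87718
(4) 0.681 × 31.69 × 0.04394 × 1.068 = 1.01275
Highest is cycle (4) at 1.0127 (>1, arbitrage).

1.0127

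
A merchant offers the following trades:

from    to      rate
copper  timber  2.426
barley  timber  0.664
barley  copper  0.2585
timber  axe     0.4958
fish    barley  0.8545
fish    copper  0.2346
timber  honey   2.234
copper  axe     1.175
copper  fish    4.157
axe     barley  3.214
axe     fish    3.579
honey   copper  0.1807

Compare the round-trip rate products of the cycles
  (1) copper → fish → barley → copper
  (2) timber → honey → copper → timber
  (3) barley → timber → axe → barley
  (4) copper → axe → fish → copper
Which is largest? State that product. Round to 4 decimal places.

1.0581

(1) 4.157 × 0.8545 × 0.2585 = 0.91823
(2) 2.234 × 0.1807 × 2.426 = 0.97934
(3) 0.664 × 0.4958 × 3.214 = 1.05808
(4) 1.175 × 3.579 × 0.2346 = 0.98657
Highest is cycle (3) at 1.0581 (>1, arbitrage).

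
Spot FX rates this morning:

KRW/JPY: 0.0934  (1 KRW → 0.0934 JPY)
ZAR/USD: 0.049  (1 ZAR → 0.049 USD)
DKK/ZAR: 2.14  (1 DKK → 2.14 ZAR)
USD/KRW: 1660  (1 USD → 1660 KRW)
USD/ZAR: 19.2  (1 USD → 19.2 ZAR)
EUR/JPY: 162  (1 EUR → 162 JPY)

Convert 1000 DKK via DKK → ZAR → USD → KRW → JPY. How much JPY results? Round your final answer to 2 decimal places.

16257.91

1000 DKK × 2.14 = 2140 ZAR
2140 ZAR × 0.049 = 104.86 USD
104.86 USD × 1660 = 174067.6 KRW
174067.6 KRW × 0.0934 = 16257.91384 JPY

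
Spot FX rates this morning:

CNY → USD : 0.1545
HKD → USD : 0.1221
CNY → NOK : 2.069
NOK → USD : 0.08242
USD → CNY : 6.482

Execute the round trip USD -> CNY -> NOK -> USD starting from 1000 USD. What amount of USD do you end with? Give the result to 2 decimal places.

1105.36

1000 USD × 6.482 = 6482 CNY
6482 CNY × 2.069 = 13411.258 NOK
13411.258 NOK × 0.08242 = 1105.35588436 USD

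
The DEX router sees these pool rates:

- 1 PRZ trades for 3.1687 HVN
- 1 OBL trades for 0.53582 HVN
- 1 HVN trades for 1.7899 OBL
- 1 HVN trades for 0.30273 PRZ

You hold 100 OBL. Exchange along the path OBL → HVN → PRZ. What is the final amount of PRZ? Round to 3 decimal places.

100 OBL × 0.53582 = 53.582 HVN
53.582 HVN × 0.30273 = 16.22087886 PRZ

16.221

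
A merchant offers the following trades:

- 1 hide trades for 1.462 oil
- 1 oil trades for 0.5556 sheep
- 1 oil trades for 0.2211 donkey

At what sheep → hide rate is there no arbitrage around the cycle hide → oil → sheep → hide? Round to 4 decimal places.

1.2311

Known legs of the cycle: 1.462 × 0.5556 = 0.8122872
For no arbitrage the full-cycle product must be 1, so the missing rate is 1 / 0.8122872 ≈ 1.231092.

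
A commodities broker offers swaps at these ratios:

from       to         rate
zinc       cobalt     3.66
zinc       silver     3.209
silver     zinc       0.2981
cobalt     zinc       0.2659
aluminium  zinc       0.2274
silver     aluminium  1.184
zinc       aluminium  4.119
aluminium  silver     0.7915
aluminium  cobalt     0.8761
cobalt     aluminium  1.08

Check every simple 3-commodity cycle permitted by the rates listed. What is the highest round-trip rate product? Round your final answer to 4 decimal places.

0.9719

silver→zinc→aluminium→silver: 0.2981 × 4.119 × 0.7915 = 0.97186
aluminium→cobalt→zinc→aluminium: 0.8761 × 0.2659 × 4.119 = 0.95954
aluminium→zinc→cobalt→aluminium: 0.2274 × 3.66 × 1.08 = 0.89887
silver→aluminium→zinc→silver: 1.184 × 0.2274 × 3.209 = 0.86400
Maximum is silver→zinc→aluminium→silver at 0.9719; no arbitrage — every cycle loses value.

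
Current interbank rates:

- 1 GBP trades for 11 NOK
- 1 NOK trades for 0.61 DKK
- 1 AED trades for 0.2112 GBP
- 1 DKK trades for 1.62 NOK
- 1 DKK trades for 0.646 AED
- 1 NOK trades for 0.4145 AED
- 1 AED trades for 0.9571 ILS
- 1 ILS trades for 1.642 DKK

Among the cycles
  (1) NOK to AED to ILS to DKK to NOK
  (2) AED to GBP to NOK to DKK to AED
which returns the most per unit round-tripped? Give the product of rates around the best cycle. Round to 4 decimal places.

(1) 0.4145 × 0.9571 × 1.642 × 1.62 = 1.05529
(2) 0.2112 × 11 × 0.61 × 0.646 = 0.91548
Highest is cycle (1) at 1.0553 (>1, arbitrage).

1.0553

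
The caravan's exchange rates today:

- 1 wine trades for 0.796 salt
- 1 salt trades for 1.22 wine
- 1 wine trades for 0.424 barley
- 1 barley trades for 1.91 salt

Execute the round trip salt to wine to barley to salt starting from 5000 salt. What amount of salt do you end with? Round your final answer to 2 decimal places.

4940.02

5000 salt × 1.22 = 6100 wine
6100 wine × 0.424 = 2586.4 barley
2586.4 barley × 1.91 = 4940.024 salt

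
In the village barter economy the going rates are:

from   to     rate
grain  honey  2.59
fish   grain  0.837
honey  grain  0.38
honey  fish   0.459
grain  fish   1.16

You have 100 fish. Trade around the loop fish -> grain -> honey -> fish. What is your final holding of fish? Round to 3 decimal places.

99.503

100 fish × 0.837 = 83.7 grain
83.7 grain × 2.59 = 216.783 honey
216.783 honey × 0.459 = 99.503397 fish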